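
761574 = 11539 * 66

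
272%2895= 272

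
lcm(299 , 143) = 3289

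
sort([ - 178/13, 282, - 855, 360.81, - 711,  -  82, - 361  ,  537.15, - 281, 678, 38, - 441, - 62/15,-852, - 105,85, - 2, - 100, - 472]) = [ - 855,  -  852,-711, - 472, - 441, - 361, - 281 ,- 105, - 100, - 82,-178/13, -62/15, - 2, 38,85,  282, 360.81, 537.15,678 ]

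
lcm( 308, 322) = 7084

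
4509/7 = 4509/7 = 644.14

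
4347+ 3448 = 7795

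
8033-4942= 3091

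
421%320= 101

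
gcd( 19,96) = 1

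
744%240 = 24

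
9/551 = 9/551 =0.02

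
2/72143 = 2/72143 = 0.00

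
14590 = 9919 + 4671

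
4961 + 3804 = 8765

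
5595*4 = 22380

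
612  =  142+470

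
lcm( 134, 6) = 402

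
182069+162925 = 344994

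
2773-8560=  - 5787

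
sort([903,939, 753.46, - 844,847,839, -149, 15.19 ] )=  [-844, - 149,15.19, 753.46,839, 847 , 903, 939 ] 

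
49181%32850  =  16331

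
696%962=696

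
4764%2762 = 2002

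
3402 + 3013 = 6415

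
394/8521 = 394/8521 = 0.05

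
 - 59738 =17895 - 77633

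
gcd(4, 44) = 4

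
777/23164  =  777/23164 = 0.03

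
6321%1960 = 441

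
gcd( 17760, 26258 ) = 2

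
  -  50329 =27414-77743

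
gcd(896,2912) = 224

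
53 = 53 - 0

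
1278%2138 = 1278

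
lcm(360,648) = 3240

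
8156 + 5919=14075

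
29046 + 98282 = 127328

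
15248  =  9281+5967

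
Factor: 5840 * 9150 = 2^5 * 3^1*5^3*61^1*73^1 = 53436000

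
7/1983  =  7/1983 = 0.00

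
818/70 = 409/35  =  11.69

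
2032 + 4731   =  6763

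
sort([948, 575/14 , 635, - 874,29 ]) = [ - 874 , 29,575/14, 635, 948 ]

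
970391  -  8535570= - 7565179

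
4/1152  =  1/288 = 0.00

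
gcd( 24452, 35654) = 2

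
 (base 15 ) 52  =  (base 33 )2B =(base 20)3H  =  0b1001101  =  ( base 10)77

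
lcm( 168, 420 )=840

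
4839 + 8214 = 13053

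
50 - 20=30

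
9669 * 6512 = 62964528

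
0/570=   0 = 0.00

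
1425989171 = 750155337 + 675833834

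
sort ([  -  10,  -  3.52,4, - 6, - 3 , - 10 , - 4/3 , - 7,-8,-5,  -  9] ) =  [ - 10, - 10,-9,-8,- 7 , - 6, - 5 , - 3.52,- 3,  -  4/3,  4 ] 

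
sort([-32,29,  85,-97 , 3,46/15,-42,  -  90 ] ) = [ - 97, - 90, - 42, - 32,3,46/15,29, 85 ] 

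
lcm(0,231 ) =0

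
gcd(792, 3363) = 3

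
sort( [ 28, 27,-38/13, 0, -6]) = [ - 6, - 38/13, 0,27, 28]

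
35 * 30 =1050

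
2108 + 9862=11970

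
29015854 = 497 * 58382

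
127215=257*495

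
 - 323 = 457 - 780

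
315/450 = 7/10 = 0.70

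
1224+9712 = 10936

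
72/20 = 18/5  =  3.60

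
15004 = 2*7502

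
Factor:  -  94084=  - 2^2*43^1*547^1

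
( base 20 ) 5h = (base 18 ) 69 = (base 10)117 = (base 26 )4d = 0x75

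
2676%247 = 206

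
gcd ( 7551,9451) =1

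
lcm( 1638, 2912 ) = 26208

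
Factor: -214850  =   - 2^1* 5^2*4297^1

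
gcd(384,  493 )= 1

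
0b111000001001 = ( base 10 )3593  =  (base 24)65h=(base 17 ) c76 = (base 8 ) 7011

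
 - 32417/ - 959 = 33 + 110/137 =33.80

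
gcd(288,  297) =9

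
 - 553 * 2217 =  - 1226001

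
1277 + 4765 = 6042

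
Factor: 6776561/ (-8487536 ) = -2^ ( - 4 )* 11^1* 263^( - 1)*2017^( - 1 )*616051^1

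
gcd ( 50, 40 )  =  10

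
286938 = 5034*57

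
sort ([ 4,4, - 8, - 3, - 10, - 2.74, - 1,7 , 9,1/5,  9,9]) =[ - 10,-8,  -  3, - 2.74, - 1, 1/5,4, 4,7, 9,  9,9] 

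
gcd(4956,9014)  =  2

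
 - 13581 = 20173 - 33754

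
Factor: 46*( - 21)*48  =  -2^5*3^2*7^1*23^1 = - 46368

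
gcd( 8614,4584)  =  2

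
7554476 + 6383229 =13937705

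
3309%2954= 355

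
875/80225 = 35/3209  =  0.01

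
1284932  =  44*29203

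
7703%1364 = 883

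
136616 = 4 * 34154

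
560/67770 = 56/6777  =  0.01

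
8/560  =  1/70 = 0.01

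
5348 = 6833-1485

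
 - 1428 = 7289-8717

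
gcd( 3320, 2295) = 5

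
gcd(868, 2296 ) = 28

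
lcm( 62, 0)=0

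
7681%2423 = 412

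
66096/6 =11016= 11016.00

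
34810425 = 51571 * 675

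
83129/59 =83129/59=1408.97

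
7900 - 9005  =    -  1105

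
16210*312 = 5057520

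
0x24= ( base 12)30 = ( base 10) 36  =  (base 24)1c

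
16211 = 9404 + 6807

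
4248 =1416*3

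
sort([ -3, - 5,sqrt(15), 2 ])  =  [ - 5, - 3, 2, sqrt(15)]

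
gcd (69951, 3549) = 21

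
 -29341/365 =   -  29341/365 =- 80.39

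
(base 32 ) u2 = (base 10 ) 962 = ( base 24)1G2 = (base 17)35a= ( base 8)1702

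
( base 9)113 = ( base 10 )93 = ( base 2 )1011101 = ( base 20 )4d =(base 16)5D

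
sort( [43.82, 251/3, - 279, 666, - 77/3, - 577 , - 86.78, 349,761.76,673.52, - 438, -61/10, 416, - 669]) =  [-669, - 577, - 438, - 279, - 86.78, - 77/3, - 61/10, 43.82, 251/3, 349, 416,666, 673.52, 761.76] 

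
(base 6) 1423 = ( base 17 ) 151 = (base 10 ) 375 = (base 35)AP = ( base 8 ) 567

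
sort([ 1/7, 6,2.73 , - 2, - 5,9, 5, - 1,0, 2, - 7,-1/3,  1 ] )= [-7, - 5, - 2,-1,-1/3, 0 , 1/7,  1, 2, 2.73,5, 6,9] 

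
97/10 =97/10 = 9.70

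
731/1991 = 731/1991 = 0.37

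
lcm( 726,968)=2904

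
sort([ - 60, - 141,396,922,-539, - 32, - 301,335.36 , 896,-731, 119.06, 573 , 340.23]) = [ - 731, -539, -301,-141, - 60,-32, 119.06, 335.36, 340.23,396, 573,896, 922] 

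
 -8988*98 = -880824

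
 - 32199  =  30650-62849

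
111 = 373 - 262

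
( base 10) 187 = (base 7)355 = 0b10111011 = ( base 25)7C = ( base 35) 5c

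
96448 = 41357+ 55091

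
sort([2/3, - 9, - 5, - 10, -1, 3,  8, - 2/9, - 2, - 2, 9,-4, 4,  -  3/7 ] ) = [ - 10, - 9,-5, - 4, - 2,-2 , -1, - 3/7, - 2/9,2/3, 3, 4, 8, 9] 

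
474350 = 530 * 895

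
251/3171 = 251/3171 =0.08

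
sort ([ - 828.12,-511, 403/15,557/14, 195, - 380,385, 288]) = [ - 828.12,-511, - 380,403/15 , 557/14,195,  288,385 ] 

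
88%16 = 8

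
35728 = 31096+4632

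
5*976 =4880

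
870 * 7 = 6090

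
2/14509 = 2/14509 = 0.00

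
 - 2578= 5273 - 7851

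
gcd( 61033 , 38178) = 7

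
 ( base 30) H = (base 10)17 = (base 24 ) H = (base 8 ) 21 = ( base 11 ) 16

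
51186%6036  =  2898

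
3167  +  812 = 3979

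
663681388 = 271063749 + 392617639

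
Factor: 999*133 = 3^3*7^1*19^1 * 37^1 = 132867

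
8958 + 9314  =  18272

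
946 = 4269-3323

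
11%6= 5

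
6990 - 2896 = 4094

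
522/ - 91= - 522/91 = - 5.74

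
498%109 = 62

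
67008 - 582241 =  - 515233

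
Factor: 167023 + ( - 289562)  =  - 122539 = -283^1*433^1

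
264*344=90816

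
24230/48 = 504 + 19/24 = 504.79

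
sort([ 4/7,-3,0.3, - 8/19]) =[ - 3,  -  8/19, 0.3,4/7] 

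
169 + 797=966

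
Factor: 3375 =3^3*5^3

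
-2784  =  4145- 6929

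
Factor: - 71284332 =  -  2^2*3^1*7^1 * 17^1*49919^1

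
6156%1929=369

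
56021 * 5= 280105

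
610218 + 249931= 860149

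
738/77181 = 246/25727 = 0.01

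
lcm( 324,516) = 13932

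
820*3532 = 2896240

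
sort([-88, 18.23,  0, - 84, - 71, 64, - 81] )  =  [  -  88, - 84,- 81, - 71,0, 18.23, 64 ] 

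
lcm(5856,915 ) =29280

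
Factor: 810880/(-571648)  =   - 2^ ( - 1) * 5^1*11^( - 1 )*29^( - 1 )*181^1 = -  905/638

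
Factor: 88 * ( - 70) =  - 2^4*5^1*7^1*11^1  =  - 6160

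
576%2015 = 576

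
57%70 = 57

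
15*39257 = 588855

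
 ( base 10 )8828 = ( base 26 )D1E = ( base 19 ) 158c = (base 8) 21174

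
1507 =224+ 1283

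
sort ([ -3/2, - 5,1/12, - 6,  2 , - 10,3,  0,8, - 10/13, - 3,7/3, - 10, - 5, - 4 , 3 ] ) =[ - 10, - 10, - 6, - 5, - 5,-4,-3, - 3/2, - 10/13,0,1/12,2,7/3,3, 3, 8]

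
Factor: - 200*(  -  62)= 12400 = 2^4*5^2*31^1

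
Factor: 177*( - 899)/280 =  - 2^( - 3) * 3^1*5^( - 1)  *7^( - 1)*29^1*31^1*59^1 = - 159123/280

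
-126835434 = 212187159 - 339022593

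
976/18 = 488/9 = 54.22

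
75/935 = 15/187 = 0.08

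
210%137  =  73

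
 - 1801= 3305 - 5106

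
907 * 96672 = 87681504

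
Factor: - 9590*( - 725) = 6952750 = 2^1 * 5^3*7^1*29^1 * 137^1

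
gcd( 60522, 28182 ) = 462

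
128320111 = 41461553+86858558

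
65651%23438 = 18775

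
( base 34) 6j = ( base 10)223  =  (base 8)337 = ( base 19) BE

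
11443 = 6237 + 5206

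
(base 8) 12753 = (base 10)5611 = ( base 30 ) 671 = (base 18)h5d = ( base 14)208b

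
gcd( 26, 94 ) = 2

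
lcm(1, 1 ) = 1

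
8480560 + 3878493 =12359053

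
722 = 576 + 146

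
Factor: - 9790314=-2^1*3^1*1123^1*1453^1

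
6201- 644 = 5557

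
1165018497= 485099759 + 679918738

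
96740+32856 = 129596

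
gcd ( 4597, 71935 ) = 1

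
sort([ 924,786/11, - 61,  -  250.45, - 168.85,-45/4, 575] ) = [ - 250.45, - 168.85 , - 61, - 45/4, 786/11,575,924]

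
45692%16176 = 13340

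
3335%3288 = 47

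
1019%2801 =1019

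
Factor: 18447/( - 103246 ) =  - 2^(-1)*3^1 * 19^(-2 ) * 43^1 = - 129/722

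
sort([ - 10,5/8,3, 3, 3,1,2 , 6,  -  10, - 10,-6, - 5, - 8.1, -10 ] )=[ - 10,-10,  -  10, -10, - 8.1,  -  6, - 5,5/8, 1, 2, 3, 3,  3,  6 ] 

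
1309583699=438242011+871341688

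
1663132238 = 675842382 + 987289856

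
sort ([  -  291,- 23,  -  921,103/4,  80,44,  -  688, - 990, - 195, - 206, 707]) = [ - 990,- 921 , - 688,-291,  -  206, - 195, - 23, 103/4, 44,  80,707]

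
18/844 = 9/422 = 0.02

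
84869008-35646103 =49222905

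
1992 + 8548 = 10540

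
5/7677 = 5/7677 = 0.00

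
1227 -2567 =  - 1340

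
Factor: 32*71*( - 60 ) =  - 2^7*3^1*5^1*71^1 = -136320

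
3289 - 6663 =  - 3374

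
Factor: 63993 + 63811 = 2^2*89^1*359^1 = 127804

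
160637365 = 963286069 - 802648704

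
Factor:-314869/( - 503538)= 2^( - 1)*3^(-1)*7^ (-1)*19^(-1 )* 499^1 =499/798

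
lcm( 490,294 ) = 1470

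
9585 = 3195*3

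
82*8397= 688554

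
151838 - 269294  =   - 117456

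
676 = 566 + 110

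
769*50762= 39035978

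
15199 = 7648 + 7551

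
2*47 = 94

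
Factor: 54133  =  54133^1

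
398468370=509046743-110578373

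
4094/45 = 90 + 44/45 = 90.98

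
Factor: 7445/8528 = 2^( - 4 )*5^1*13^( - 1 )*41^(-1)*1489^1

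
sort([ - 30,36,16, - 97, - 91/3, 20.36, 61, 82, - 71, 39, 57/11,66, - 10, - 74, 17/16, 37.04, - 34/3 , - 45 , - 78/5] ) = [-97, - 74, - 71, - 45, - 91/3, - 30, - 78/5,-34/3 , - 10,17/16,57/11, 16,20.36 , 36,  37.04,  39,61 , 66, 82 ]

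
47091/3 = 15697 = 15697.00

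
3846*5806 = 22329876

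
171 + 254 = 425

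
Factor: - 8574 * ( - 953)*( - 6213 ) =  - 50766559686 = - 2^1*3^2*19^1 * 109^1*953^1 * 1429^1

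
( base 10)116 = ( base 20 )5g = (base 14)84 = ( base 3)11022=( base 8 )164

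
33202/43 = 33202/43 = 772.14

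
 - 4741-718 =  - 5459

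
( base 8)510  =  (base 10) 328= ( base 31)ai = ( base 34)9m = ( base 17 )125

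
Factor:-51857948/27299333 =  - 2^2*19^( - 1) *41^1*149^(-1)*181^1*1747^1*9643^( - 1) 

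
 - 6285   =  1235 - 7520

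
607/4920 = 607/4920 =0.12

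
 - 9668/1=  - 9668 =- 9668.00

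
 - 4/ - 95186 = 2/47593 = 0.00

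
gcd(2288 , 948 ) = 4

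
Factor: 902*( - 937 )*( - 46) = 2^2*  11^1*23^1*41^1 * 937^1 = 38878004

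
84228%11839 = 1355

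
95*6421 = 609995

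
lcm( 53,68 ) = 3604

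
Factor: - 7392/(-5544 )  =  4/3 = 2^2* 3^( - 1) 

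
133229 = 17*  7837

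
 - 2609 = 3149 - 5758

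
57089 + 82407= 139496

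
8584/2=4292 = 4292.00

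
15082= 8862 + 6220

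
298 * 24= 7152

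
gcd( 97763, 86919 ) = 1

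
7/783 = 7/783 =0.01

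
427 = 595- 168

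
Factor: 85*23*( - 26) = - 2^1*5^1* 13^1*17^1*23^1 = - 50830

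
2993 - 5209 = -2216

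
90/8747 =90/8747 = 0.01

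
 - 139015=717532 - 856547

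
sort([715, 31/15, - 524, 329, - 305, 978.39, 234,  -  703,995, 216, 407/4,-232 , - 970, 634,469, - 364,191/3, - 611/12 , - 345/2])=[ - 970, - 703, - 524, - 364 , - 305, - 232,  -  345/2,  -  611/12, 31/15,  191/3,  407/4 , 216, 234,329, 469,634, 715,  978.39,995 ]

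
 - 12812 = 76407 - 89219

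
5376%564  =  300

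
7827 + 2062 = 9889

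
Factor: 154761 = 3^1*79^1*653^1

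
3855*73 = 281415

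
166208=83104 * 2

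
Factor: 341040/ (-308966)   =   -2^3 * 3^1*5^1 * 7^1*761^( - 1) = - 840/761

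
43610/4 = 10902+1/2 = 10902.50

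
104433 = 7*14919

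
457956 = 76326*6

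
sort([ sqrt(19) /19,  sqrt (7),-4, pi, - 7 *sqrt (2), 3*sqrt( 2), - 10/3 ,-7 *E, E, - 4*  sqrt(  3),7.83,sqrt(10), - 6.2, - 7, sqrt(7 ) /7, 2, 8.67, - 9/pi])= [  -  7 * E , - 7*sqrt( 2),-7, - 4 * sqrt ( 3 ), -6.2, - 4, - 10/3, - 9/pi, sqrt(19)/19,sqrt( 7) /7,2  ,  sqrt(7 ),E,pi, sqrt(10),3 * sqrt(2 ),7.83, 8.67 ] 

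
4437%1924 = 589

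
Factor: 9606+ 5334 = 2^2*3^2*5^1*83^1 =14940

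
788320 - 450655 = 337665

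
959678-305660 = 654018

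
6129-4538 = 1591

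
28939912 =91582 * 316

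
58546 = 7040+51506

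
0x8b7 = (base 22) 4d9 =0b100010110111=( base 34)1VL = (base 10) 2231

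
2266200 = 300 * 7554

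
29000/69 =29000/69 = 420.29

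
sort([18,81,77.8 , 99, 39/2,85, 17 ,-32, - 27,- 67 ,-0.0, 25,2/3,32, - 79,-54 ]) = [ - 79, - 67, - 54, - 32, - 27,-0.0,2/3,17,18,39/2 , 25,32,77.8, 81, 85,99]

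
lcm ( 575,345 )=1725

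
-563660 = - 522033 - 41627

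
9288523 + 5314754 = 14603277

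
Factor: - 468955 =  - 5^1*71^1*1321^1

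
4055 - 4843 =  - 788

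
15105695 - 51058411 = - 35952716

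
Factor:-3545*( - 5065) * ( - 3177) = - 3^2 * 5^2*353^1*709^1*1013^1   =  - 57044385225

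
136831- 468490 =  - 331659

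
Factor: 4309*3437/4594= 14810033/4594 = 2^( -1 )*7^1*31^1*139^1*491^1*2297^( - 1 ) 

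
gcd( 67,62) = 1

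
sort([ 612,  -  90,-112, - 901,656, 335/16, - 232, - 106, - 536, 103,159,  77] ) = [ - 901, - 536,-232,-112,-106,-90,335/16,77, 103, 159,612 , 656]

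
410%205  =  0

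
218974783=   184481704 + 34493079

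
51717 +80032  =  131749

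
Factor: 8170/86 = 5^1*19^1 = 95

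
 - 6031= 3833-9864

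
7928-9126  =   - 1198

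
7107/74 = 7107/74=96.04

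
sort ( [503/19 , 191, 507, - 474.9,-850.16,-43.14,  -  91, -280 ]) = [ - 850.16,-474.9,- 280,  -  91,-43.14,503/19,  191,507] 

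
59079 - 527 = 58552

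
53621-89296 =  - 35675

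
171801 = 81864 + 89937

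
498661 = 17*29333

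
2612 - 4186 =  - 1574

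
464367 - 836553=-372186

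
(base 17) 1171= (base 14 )1D22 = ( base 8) 12312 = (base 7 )21342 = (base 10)5322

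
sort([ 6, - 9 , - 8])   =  [ -9,-8,  6]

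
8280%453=126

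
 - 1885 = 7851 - 9736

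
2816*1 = 2816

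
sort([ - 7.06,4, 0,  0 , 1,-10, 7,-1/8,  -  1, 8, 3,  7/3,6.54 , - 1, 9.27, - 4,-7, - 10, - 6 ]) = [ - 10, - 10 , - 7.06, - 7,-6, - 4, - 1, - 1,-1/8 , 0,0, 1 , 7/3,3, 4 , 6.54,7, 8,  9.27 ]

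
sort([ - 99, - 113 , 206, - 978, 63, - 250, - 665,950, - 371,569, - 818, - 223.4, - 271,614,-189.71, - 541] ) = [ - 978, - 818 , - 665 , - 541, - 371 , - 271, - 250, - 223.4,  -  189.71, - 113, - 99,63,  206,569,614, 950 ]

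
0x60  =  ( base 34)2s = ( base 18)56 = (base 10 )96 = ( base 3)10120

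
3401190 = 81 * 41990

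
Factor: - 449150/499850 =-691/769=- 691^1 * 769^( - 1 )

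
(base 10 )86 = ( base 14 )62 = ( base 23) 3h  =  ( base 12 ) 72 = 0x56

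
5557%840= 517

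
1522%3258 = 1522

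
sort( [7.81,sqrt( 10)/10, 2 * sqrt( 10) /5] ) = [ sqrt( 10)/10,2 * sqrt( 10)/5,7.81 ]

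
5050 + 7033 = 12083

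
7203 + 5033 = 12236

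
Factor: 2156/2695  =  4/5 = 2^2*5^( - 1)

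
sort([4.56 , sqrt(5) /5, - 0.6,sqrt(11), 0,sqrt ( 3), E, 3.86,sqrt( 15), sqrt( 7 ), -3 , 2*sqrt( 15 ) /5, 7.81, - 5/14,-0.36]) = [ - 3,  -  0.6 , - 0.36,- 5/14, 0, sqrt (5 ) /5, 2*sqrt( 15)/5, sqrt( 3 ) , sqrt (7), E,sqrt( 11 ), 3.86,  sqrt(15), 4.56,7.81]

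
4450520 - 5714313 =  - 1263793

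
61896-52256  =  9640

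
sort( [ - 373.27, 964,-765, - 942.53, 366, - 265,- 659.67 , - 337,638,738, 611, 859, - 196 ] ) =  [ - 942.53, - 765,-659.67,-373.27, - 337, - 265, - 196, 366,611, 638, 738,  859,964 ] 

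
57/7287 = 19/2429 =0.01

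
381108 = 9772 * 39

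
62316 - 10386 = 51930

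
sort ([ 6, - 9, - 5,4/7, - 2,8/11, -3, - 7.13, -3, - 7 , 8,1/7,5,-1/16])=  [ - 9, - 7.13, - 7,  -  5,-3, - 3,-2, - 1/16,1/7,4/7,8/11,5,6,8 ] 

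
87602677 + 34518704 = 122121381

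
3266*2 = 6532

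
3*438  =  1314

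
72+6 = 78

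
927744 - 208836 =718908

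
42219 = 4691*9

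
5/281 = 5/281 = 0.02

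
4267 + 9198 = 13465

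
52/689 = 4/53 = 0.08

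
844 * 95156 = 80311664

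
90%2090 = 90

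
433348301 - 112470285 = 320878016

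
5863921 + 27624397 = 33488318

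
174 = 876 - 702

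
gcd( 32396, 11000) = 4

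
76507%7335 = 3157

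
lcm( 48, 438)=3504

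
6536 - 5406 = 1130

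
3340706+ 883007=4223713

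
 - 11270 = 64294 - 75564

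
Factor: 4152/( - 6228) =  - 2^1*3^( - 1) = - 2/3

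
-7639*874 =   -  6676486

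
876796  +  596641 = 1473437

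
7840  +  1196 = 9036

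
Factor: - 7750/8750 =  - 31/35 = -5^(- 1 )*7^ ( - 1)*31^1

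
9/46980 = 1/5220 = 0.00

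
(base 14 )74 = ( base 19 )57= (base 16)66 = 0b1100110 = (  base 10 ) 102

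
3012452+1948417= 4960869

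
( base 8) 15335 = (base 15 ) 2087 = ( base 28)8LH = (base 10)6877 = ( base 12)3B91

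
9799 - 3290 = 6509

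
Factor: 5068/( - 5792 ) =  - 7/8 = -  2^( - 3)*7^1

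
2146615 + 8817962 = 10964577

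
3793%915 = 133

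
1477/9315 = 1477/9315 = 0.16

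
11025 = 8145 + 2880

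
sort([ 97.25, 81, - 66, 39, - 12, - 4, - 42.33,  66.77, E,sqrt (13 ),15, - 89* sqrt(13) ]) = [ - 89*sqrt(13 ),-66, - 42.33,-12, - 4,E, sqrt( 13) , 15,39, 66.77,81,97.25] 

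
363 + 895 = 1258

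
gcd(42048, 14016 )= 14016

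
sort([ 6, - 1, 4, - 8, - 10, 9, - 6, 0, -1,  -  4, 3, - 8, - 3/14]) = [ - 10, - 8, - 8, - 6, - 4,-1, - 1 , - 3/14, 0, 3 , 4,6, 9 ]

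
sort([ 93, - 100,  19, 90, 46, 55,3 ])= [ - 100, 3,  19, 46,55, 90,  93]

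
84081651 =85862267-1780616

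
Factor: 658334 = 2^1*329167^1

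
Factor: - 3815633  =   - 17^1*224449^1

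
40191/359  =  40191/359   =  111.95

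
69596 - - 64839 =134435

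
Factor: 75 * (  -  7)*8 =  - 4200 = - 2^3* 3^1*5^2*7^1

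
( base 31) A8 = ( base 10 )318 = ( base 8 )476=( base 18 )HC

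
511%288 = 223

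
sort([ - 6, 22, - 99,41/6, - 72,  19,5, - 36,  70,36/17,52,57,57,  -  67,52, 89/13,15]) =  [-99, - 72,-67, - 36, - 6, 36/17,5,41/6, 89/13, 15,19, 22,52,52,57, 57, 70]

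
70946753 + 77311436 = 148258189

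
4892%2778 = 2114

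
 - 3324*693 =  - 2303532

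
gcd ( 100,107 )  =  1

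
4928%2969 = 1959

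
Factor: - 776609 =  - 53^1*14653^1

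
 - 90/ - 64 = 45/32 = 1.41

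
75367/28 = 75367/28 = 2691.68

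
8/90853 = 8/90853=0.00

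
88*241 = 21208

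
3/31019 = 3/31019 = 0.00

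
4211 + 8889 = 13100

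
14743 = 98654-83911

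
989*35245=34857305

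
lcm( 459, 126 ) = 6426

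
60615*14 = 848610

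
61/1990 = 61/1990 = 0.03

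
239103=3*79701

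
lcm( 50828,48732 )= 4727004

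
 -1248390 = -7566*165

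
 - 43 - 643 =-686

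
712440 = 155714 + 556726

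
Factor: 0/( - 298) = 0^1 = 0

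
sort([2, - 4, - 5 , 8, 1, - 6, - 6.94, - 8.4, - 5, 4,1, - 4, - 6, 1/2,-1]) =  [ - 8.4, - 6.94, - 6, - 6, - 5, - 5,- 4, - 4,- 1,1/2,1,  1, 2,4,  8]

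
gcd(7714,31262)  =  406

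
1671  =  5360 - 3689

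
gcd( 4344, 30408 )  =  4344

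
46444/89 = 521+75/89 = 521.84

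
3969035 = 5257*755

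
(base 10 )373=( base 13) 229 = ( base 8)565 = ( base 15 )19d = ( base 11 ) 30A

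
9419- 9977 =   -  558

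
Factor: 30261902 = 2^1*11^1*661^1*2081^1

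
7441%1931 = 1648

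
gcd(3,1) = 1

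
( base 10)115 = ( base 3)11021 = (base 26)4B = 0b1110011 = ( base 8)163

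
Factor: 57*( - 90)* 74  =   -379620 = - 2^2*3^3*5^1 * 19^1 * 37^1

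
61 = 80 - 19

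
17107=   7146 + 9961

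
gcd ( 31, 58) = 1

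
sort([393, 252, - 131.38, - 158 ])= [ - 158, - 131.38,252, 393 ]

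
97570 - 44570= 53000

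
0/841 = 0 = 0.00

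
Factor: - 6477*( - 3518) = 2^1*3^1*17^1*127^1*1759^1 =22786086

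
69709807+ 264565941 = 334275748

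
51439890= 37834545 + 13605345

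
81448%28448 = 24552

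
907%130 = 127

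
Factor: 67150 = 2^1*5^2 * 17^1*79^1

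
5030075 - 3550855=1479220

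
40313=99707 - 59394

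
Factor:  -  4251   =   -3^1 * 13^1*109^1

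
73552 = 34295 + 39257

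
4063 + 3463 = 7526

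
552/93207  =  184/31069 = 0.01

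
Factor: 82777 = 23^1*59^1*61^1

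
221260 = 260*851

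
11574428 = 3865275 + 7709153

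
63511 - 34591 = 28920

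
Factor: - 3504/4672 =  -2^(-2 )*3^1= - 3/4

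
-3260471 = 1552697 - 4813168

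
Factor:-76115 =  - 5^1* 13^1 * 1171^1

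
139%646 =139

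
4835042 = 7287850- 2452808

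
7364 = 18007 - 10643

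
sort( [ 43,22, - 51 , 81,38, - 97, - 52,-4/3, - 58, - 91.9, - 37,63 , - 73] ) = [ - 97, - 91.9, - 73 ,-58, - 52, -51, - 37,-4/3, 22, 38, 43, 63,81]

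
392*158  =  61936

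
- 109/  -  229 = 109/229 = 0.48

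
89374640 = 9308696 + 80065944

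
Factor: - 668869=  - 668869^1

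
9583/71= 9583/71= 134.97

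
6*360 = 2160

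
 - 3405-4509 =-7914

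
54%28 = 26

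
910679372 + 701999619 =1612678991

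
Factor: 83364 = 2^2*3^1*6947^1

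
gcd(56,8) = 8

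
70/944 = 35/472= 0.07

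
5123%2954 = 2169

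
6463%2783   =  897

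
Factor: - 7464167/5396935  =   -5^( - 1 )*23^1 * 101^( - 1 )*10687^( - 1)*324529^1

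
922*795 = 732990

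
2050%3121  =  2050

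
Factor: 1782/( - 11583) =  - 2/13=- 2^1*13^( - 1) 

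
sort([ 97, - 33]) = [ - 33, 97]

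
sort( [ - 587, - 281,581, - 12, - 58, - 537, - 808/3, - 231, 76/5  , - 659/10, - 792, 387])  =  [ - 792, - 587, - 537, - 281,-808/3, - 231 , - 659/10,-58, - 12 , 76/5, 387,  581 ] 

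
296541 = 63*4707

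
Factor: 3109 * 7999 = 24868891 = 19^1 * 421^1*3109^1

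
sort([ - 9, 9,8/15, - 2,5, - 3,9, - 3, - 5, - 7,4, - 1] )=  [ - 9, - 7 , - 5, - 3, - 3 , -2, - 1,8/15,4 , 5,  9, 9] 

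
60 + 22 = 82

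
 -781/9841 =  -1  +  9060/9841= -0.08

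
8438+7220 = 15658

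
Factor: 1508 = 2^2*13^1*29^1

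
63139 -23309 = 39830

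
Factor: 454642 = 2^1*103^1 * 2207^1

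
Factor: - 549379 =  - 549379^1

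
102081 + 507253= 609334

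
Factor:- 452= -2^2*113^1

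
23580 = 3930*6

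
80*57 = 4560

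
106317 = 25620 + 80697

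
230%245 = 230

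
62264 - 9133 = 53131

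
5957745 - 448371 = 5509374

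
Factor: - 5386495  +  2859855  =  - 2^4*5^1* 31583^1 = -2526640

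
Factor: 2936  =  2^3 * 367^1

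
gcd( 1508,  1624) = 116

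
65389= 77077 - 11688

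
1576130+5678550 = 7254680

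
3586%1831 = 1755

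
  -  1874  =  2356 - 4230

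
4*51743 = 206972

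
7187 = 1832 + 5355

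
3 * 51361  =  154083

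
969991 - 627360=342631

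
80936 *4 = 323744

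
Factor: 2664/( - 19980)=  - 2/15 = - 2^1*3^(  -  1 )*5^( - 1) 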